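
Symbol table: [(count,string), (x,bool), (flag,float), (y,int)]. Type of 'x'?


Lookup 'x' → type bool


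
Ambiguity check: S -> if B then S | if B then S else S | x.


dangling else: 'if B then if B then x else x' parses two ways
Ambiguous


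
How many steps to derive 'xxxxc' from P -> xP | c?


Derivation: P => xP => xxP => xxxP => xxxxP => xxxxc
Steps: 5


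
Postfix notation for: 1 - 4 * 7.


* has higher precedence, evaluate 4*7 first
Postfix: 1 4 7 * -


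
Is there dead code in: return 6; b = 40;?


statement follows a return and is unreachable
Dead: 'b = 40'


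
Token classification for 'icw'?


Pattern: letter/underscore followed by alphanumerics, not a keyword
Type: IDENTIFIER


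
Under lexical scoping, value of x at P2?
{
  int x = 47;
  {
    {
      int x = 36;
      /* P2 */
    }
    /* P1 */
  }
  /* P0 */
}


x declared in the same block as P2
x = 36


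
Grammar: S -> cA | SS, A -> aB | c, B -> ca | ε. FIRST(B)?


Per alternative of B: FIRST(ca) = {c}; FIRST(ε) = {ε}
FIRST(B) = {c, ε}


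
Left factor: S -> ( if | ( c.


Common prefix: '('
Factored: S -> ( S', S' -> if | c


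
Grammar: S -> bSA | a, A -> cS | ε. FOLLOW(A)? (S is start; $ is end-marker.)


$ ∈ FOLLOW(S). For each A -> αBβ: add FIRST(β)\{ε} to FOLLOW(B); if β nullable, add FOLLOW(A).
FOLLOW(A) = {$, c}


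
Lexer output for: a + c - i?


Scan left to right, longest-match per lexeme
Tokens: ID(a), OP(+), ID(c), OP(-), ID(i)


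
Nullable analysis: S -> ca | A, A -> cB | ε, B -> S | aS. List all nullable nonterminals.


A nonterminal is nullable iff some alternative derives ε (directly, or every symbol in it is nullable)
Nullable: {A, B, S}


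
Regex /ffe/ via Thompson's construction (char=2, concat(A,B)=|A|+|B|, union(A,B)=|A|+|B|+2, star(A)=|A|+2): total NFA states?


Syntax tree has 3 char leaf(s), 0 union(s), 0 star(s)
chars contribute 3×2 = 6; each union adds +2; each star adds +2
Total: 6 + 0 + 0 = 6 states


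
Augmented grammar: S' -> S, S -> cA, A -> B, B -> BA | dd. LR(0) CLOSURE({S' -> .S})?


Start: S' -> .S
For each item with dot before a nonterminal B, add B -> .γ for every B-production
Closure: [S' -> .S, S -> .cA]


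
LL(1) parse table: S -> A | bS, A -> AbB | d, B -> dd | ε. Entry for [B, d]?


For [B, d]: 'd' ∈ FIRST(dd)
Entry: B -> dd


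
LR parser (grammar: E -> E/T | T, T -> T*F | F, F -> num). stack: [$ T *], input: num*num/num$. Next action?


no handle; shift 'num'
Action: shift


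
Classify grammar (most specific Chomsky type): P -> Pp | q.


Left-linear: every RHS is a terminal or one nonterminal followed by a terminal
Classification: Type 3 (Regular)


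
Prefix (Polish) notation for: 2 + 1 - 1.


left-to-right (same/higher precedence on left): tree is (- (+ 2 1) 1)
Prefix: - + 2 1 1


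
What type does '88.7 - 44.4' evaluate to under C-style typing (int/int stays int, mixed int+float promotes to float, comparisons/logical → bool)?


Operand types: float - float
Rule: mixed int/float promotes to float; int/int stays int
Result type: float


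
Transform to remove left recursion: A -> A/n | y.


Left-recursive alternatives: A/n; non-recursive: y
Introduce A': A -> yA', A' -> /nA' | ε


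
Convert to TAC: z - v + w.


Break into single-operator statements:
t1 = z - v
t2 = t1 + w


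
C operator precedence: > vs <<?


'<<' is shift (level 8); '>' is relational (level 7)
Higher level binds tighter
'<<' has higher precedence than '>'


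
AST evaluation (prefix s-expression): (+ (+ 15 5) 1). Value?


Evaluate inner: (+ 15 5) = 20
Evaluate root: (+ 20 1) = 21
Result: 21


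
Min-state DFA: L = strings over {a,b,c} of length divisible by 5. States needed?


Track length mod 5: states 0..4, accept at 0
Minimal DFA: 5 states


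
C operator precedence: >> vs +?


'+' is additive (level 9); '>>' is shift (level 8)
Higher level binds tighter
'+' has higher precedence than '>>'


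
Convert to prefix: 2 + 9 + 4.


left-to-right (same/higher precedence on left): tree is (+ (+ 2 9) 4)
Prefix: + + 2 9 4


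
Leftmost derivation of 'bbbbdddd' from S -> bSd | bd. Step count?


Derivation: S => bSd => bbSdd => bbbSddd => bbbbdddd
Steps: 4


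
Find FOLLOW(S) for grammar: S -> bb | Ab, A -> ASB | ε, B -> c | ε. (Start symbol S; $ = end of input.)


$ ∈ FOLLOW(S). For each A -> αBβ: add FIRST(β)\{ε} to FOLLOW(B); if β nullable, add FOLLOW(A).
FOLLOW(S) = {$, b, c}


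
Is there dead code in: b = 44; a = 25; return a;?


b is assigned but never read
Dead: 'b = 44'


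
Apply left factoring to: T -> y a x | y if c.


Common prefix: 'y'
Factored: T -> y T', T' -> a x | if c


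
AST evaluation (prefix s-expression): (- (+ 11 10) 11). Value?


Evaluate inner: (+ 11 10) = 21
Evaluate root: (- 21 11) = 10
Result: 10


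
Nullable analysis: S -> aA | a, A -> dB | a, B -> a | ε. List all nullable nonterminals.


A nonterminal is nullable iff some alternative derives ε (directly, or every symbol in it is nullable)
Nullable: {B}


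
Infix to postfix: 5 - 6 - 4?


Left to right (same or higher precedence on left)
Postfix: 5 6 - 4 -


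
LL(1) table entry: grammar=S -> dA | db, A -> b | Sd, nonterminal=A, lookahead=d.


For [A, d]: 'd' ∈ FIRST(Sd)
Entry: A -> Sd


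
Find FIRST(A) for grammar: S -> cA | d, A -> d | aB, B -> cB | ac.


Per alternative of A: FIRST(d) = {d}; FIRST(aB) = {a}
FIRST(A) = {a, d}


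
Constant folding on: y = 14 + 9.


14 + 9 = 23 at compile time
Optimized: y = 23


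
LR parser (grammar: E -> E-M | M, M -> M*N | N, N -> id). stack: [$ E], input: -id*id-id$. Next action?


shift '-' to continue E -> E-M
Action: shift


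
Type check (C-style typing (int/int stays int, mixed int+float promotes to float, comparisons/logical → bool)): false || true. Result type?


Operand types: bool || bool
Rule: logical operators take bool operands and yield bool
Result type: bool


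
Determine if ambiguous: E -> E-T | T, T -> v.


precedence layered via separate nonterminal T: deterministic
Unambiguous


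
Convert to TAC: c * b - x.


Break into single-operator statements:
t1 = c * b
t2 = t1 - x


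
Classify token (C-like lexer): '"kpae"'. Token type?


Pattern: double-quoted sequence
Type: STRING_LITERAL


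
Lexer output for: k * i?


Scan left to right, longest-match per lexeme
Tokens: ID(k), OP(*), ID(i)


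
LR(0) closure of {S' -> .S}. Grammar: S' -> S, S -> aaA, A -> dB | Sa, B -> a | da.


Start: S' -> .S
For each item with dot before a nonterminal B, add B -> .γ for every B-production
Closure: [S' -> .S, S -> .aaA]


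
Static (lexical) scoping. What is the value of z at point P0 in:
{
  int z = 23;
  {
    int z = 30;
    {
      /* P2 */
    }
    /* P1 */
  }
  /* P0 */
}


z declared in the same block as P0
z = 23


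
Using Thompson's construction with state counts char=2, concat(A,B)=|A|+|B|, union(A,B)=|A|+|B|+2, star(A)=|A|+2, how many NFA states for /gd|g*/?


Syntax tree has 3 char leaf(s), 1 union(s), 1 star(s)
chars contribute 3×2 = 6; each union adds +2; each star adds +2
Total: 6 + 2 + 2 = 10 states


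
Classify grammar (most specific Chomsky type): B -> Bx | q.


Left-linear: every RHS is a terminal or one nonterminal followed by a terminal
Classification: Type 3 (Regular)


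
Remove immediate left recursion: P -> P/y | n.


Left-recursive alternatives: P/y; non-recursive: n
Introduce P': P -> nP', P' -> /yP' | ε


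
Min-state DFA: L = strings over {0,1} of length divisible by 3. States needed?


Track length mod 3: states 0..2, accept at 0
Minimal DFA: 3 states


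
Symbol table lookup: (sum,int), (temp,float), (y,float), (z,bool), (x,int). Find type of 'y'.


Lookup 'y' → type float


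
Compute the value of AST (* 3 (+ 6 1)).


Evaluate inner: (+ 6 1) = 7
Evaluate root: (* 3 7) = 21
Result: 21


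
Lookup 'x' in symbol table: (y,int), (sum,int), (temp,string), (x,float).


Lookup 'x' → type float


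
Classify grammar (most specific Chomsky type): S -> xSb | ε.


Single nonterminal LHS, but x^n b^n is not regular
Classification: Type 2 (Context-Free)


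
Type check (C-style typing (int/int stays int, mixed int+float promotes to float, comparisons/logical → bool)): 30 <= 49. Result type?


Operand types: int <= int
Rule: comparison yields bool
Result type: bool


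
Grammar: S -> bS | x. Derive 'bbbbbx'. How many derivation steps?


Derivation: S => bS => bbS => bbbS => bbbbS => bbbbbS => bbbbbx
Steps: 6


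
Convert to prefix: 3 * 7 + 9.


left-to-right (same/higher precedence on left): tree is (+ (* 3 7) 9)
Prefix: + * 3 7 9


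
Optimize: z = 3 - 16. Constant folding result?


3 - 16 = -13 at compile time
Optimized: z = -13


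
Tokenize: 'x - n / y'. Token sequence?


Scan left to right, longest-match per lexeme
Tokens: ID(x), OP(-), ID(n), OP(/), ID(y)


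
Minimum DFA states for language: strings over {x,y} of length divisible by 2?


Track length mod 2: states 0..1, accept at 0
Minimal DFA: 2 states


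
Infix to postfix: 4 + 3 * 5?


* has higher precedence, evaluate 3*5 first
Postfix: 4 3 5 * +


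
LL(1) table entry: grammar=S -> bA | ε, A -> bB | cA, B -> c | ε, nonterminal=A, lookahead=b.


For [A, b]: 'b' ∈ FIRST(bB)
Entry: A -> bB


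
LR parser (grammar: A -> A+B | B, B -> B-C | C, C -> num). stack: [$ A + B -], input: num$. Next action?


no handle; shift 'num'
Action: shift


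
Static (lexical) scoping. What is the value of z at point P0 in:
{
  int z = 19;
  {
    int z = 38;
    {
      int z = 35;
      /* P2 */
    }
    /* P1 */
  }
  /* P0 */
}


z declared in the same block as P0
z = 19


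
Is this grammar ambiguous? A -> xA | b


right-linear, alternatives start with distinct terminals 'x' vs 'b': unique leftmost derivation
Unambiguous


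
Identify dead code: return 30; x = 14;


statement follows a return and is unreachable
Dead: 'x = 14'


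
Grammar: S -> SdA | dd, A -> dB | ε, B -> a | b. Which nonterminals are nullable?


A nonterminal is nullable iff some alternative derives ε (directly, or every symbol in it is nullable)
Nullable: {A}


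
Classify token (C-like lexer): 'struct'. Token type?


Pattern: reserved word
Type: KEYWORD


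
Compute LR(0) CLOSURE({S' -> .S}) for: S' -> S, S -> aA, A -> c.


Start: S' -> .S
For each item with dot before a nonterminal B, add B -> .γ for every B-production
Closure: [S' -> .S, S -> .aA]


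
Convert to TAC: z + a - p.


Break into single-operator statements:
t1 = z + a
t2 = t1 - p


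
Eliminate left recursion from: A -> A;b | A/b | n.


Left-recursive alternatives: A;b, A/b; non-recursive: n
Introduce A': A -> nA', A' -> ;bA' | /bA' | ε


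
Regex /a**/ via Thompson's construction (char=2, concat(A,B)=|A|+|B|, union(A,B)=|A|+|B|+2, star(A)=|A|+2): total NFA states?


Syntax tree has 1 char leaf(s), 0 union(s), 2 star(s)
chars contribute 1×2 = 2; each union adds +2; each star adds +2
Total: 2 + 0 + 4 = 6 states


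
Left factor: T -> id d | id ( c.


Common prefix: 'id'
Factored: T -> id T', T' -> d | ( c


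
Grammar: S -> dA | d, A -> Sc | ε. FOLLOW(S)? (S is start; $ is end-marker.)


$ ∈ FOLLOW(S). For each A -> αBβ: add FIRST(β)\{ε} to FOLLOW(B); if β nullable, add FOLLOW(A).
FOLLOW(S) = {$, c}


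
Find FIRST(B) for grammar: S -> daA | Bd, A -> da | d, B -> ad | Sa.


Per alternative of B: FIRST(ad) = {a}; FIRST(Sa) = {a, d}
FIRST(B) = {a, d}


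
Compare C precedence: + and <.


'+' is additive (level 9); '<' is relational (level 7)
Higher level binds tighter
'+' has higher precedence than '<'


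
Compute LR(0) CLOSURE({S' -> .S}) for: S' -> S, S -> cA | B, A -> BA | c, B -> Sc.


Start: S' -> .S
For each item with dot before a nonterminal B, add B -> .γ for every B-production
Closure: [S' -> .S, S -> .cA, S -> .B, B -> .Sc]


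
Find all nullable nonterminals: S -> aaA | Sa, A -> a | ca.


A nonterminal is nullable iff some alternative derives ε (directly, or every symbol in it is nullable)
Nullable: {}


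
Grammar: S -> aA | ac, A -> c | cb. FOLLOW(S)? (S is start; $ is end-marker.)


$ ∈ FOLLOW(S). For each A -> αBβ: add FIRST(β)\{ε} to FOLLOW(B); if β nullable, add FOLLOW(A).
FOLLOW(S) = {$}


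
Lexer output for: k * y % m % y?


Scan left to right, longest-match per lexeme
Tokens: ID(k), OP(*), ID(y), OP(%), ID(m), OP(%), ID(y)


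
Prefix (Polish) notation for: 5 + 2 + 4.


left-to-right (same/higher precedence on left): tree is (+ (+ 5 2) 4)
Prefix: + + 5 2 4


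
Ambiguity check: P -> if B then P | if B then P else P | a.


dangling else: 'if B then if B then a else a' parses two ways
Ambiguous


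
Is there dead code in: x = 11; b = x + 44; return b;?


x is read by b's definition; b is returned
No dead code


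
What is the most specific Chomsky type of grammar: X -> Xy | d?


Left-linear: every RHS is a terminal or one nonterminal followed by a terminal
Classification: Type 3 (Regular)


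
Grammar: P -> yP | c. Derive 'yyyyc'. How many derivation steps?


Derivation: P => yP => yyP => yyyP => yyyyP => yyyyc
Steps: 5


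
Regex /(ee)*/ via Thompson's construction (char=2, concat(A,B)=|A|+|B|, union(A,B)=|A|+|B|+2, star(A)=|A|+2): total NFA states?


Syntax tree has 2 char leaf(s), 0 union(s), 1 star(s)
chars contribute 2×2 = 4; each union adds +2; each star adds +2
Total: 4 + 0 + 2 = 6 states


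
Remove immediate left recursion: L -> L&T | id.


Left-recursive alternatives: L&T; non-recursive: id
Introduce L': L -> idL', L' -> &TL' | ε


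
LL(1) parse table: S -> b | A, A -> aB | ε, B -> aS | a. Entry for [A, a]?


For [A, a]: 'a' ∈ FIRST(aB)
Entry: A -> aB


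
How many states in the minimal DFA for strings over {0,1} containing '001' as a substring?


KMP-style automaton: 3 progress states + 1 absorbing accept = 4
Minimal DFA: 4 states


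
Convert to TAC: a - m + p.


Break into single-operator statements:
t1 = a - m
t2 = t1 + p


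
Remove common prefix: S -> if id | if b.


Common prefix: 'if'
Factored: S -> if S', S' -> id | b


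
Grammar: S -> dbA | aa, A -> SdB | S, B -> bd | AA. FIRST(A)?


Per alternative of A: FIRST(SdB) = {a, d}; FIRST(S) = {a, d}
FIRST(A) = {a, d}


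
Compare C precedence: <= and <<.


'<<' is shift (level 8); '<=' is relational (level 7)
Higher level binds tighter
'<<' has higher precedence than '<='


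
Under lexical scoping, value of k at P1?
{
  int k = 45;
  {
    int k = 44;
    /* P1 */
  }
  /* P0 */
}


k declared in the same block as P1
k = 44


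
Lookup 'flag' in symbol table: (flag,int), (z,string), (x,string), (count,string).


Lookup 'flag' → type int


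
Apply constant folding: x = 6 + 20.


6 + 20 = 26 at compile time
Optimized: x = 26


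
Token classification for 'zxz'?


Pattern: letter/underscore followed by alphanumerics, not a keyword
Type: IDENTIFIER


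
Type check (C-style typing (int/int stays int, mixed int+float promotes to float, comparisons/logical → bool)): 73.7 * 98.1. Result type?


Operand types: float * float
Rule: mixed int/float promotes to float; int/int stays int
Result type: float


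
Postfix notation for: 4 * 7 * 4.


Left to right (same or higher precedence on left)
Postfix: 4 7 * 4 *


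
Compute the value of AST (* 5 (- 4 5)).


Evaluate inner: (- 4 5) = -1
Evaluate root: (* 5 -1) = -5
Result: -5


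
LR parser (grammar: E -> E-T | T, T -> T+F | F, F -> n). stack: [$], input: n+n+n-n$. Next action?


no handle on stack; shift 'n'
Action: shift


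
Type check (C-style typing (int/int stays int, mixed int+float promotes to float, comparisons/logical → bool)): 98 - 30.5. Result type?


Operand types: int - float
Rule: mixed int/float promotes to float; int/int stays int
Result type: float


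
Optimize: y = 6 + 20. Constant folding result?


6 + 20 = 26 at compile time
Optimized: y = 26


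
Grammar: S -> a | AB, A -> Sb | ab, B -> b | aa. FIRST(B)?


Per alternative of B: FIRST(b) = {b}; FIRST(aa) = {a}
FIRST(B) = {a, b}


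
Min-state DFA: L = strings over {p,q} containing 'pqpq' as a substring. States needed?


KMP-style automaton: 4 progress states + 1 absorbing accept = 5
Minimal DFA: 5 states


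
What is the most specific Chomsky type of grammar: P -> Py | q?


Left-linear: every RHS is a terminal or one nonterminal followed by a terminal
Classification: Type 3 (Regular)


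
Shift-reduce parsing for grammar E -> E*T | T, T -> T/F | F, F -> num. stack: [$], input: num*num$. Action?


no handle on stack; shift 'num'
Action: shift


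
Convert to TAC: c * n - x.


Break into single-operator statements:
t1 = c * n
t2 = t1 - x


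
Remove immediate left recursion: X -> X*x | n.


Left-recursive alternatives: X*x; non-recursive: n
Introduce X': X -> nX', X' -> *xX' | ε


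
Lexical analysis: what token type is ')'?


Pattern: delimiter/punctuation
Type: PUNCTUATION


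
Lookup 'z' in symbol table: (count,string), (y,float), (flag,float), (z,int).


Lookup 'z' → type int


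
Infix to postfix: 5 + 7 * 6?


* has higher precedence, evaluate 7*6 first
Postfix: 5 7 6 * +


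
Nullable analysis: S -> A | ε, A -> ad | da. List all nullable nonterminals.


A nonterminal is nullable iff some alternative derives ε (directly, or every symbol in it is nullable)
Nullable: {S}


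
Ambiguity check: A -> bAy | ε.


balanced b^n…y^n: each string has a unique parse
Unambiguous


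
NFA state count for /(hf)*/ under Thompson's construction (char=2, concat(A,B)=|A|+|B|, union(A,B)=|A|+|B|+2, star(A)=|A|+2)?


Syntax tree has 2 char leaf(s), 0 union(s), 1 star(s)
chars contribute 2×2 = 4; each union adds +2; each star adds +2
Total: 4 + 0 + 2 = 6 states


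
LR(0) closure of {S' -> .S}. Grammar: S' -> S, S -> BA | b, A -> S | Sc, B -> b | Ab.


Start: S' -> .S
For each item with dot before a nonterminal B, add B -> .γ for every B-production
Closure: [S' -> .S, S -> .BA, S -> .b, B -> .b, B -> .Ab, A -> .S, A -> .Sc]


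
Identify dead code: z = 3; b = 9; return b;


z is assigned but never read
Dead: 'z = 3'


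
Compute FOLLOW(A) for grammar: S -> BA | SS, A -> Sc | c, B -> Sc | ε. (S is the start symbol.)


$ ∈ FOLLOW(S). For each A -> αBβ: add FIRST(β)\{ε} to FOLLOW(B); if β nullable, add FOLLOW(A).
FOLLOW(A) = {$, c}


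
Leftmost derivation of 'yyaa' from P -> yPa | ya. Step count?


Derivation: P => yPa => yyaa
Steps: 2


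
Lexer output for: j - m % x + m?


Scan left to right, longest-match per lexeme
Tokens: ID(j), OP(-), ID(m), OP(%), ID(x), OP(+), ID(m)


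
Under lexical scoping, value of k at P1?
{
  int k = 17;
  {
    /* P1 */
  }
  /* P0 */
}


P1's block does not declare k; resolves to the enclosing declaration at depth 0
k = 17


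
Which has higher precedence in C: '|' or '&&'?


'|' is bitwise OR (level 3); '&&' is logical AND (level 2)
Higher level binds tighter
'|' has higher precedence than '&&'


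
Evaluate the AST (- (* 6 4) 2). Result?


Evaluate inner: (* 6 4) = 24
Evaluate root: (- 24 2) = 22
Result: 22


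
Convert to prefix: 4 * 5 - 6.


left-to-right (same/higher precedence on left): tree is (- (* 4 5) 6)
Prefix: - * 4 5 6


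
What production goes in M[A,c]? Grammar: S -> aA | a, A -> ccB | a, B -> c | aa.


For [A, c]: 'c' ∈ FIRST(ccB)
Entry: A -> ccB


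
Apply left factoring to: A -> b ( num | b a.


Common prefix: 'b'
Factored: A -> b A', A' -> ( num | a


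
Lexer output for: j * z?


Scan left to right, longest-match per lexeme
Tokens: ID(j), OP(*), ID(z)


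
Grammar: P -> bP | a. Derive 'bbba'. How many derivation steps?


Derivation: P => bP => bbP => bbbP => bbba
Steps: 4


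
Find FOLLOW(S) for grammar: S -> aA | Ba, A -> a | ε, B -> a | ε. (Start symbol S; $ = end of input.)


$ ∈ FOLLOW(S). For each A -> αBβ: add FIRST(β)\{ε} to FOLLOW(B); if β nullable, add FOLLOW(A).
FOLLOW(S) = {$}


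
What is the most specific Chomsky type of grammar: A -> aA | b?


Right-linear: every RHS is a terminal or a terminal followed by one nonterminal
Classification: Type 3 (Regular)


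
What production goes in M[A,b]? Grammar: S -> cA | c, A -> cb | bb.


For [A, b]: 'b' ∈ FIRST(bb)
Entry: A -> bb


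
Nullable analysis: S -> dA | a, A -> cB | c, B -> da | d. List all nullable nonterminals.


A nonterminal is nullable iff some alternative derives ε (directly, or every symbol in it is nullable)
Nullable: {}


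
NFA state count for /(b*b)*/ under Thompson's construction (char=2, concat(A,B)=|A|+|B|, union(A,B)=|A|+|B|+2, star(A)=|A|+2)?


Syntax tree has 2 char leaf(s), 0 union(s), 2 star(s)
chars contribute 2×2 = 4; each union adds +2; each star adds +2
Total: 4 + 0 + 4 = 8 states


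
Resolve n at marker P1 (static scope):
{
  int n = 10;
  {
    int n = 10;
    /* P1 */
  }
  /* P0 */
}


n declared in the same block as P1
n = 10


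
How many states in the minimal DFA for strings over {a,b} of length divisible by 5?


Track length mod 5: states 0..4, accept at 0
Minimal DFA: 5 states


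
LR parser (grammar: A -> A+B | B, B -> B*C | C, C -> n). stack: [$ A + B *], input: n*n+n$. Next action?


no handle; shift 'n'
Action: shift


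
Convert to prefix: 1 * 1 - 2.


left-to-right (same/higher precedence on left): tree is (- (* 1 1) 2)
Prefix: - * 1 1 2


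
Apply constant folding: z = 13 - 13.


13 - 13 = 0 at compile time
Optimized: z = 0


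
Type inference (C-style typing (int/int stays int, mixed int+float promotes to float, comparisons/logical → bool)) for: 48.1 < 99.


Operand types: float < int
Rule: comparison yields bool
Result type: bool


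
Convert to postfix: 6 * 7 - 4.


Left to right (same or higher precedence on left)
Postfix: 6 7 * 4 -


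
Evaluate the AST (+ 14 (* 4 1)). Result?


Evaluate inner: (* 4 1) = 4
Evaluate root: (+ 14 4) = 18
Result: 18


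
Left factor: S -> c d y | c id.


Common prefix: 'c'
Factored: S -> c S', S' -> d y | id


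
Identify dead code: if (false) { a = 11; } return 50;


condition is constant false, so the whole block is unreachable
Dead: 'if (false) { a = 11; }'


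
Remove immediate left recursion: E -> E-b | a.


Left-recursive alternatives: E-b; non-recursive: a
Introduce E': E -> aE', E' -> -bE' | ε


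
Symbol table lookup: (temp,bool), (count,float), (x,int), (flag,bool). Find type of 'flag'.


Lookup 'flag' → type bool


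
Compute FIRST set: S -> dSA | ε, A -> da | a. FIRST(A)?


Per alternative of A: FIRST(da) = {d}; FIRST(a) = {a}
FIRST(A) = {a, d}


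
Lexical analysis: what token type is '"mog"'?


Pattern: double-quoted sequence
Type: STRING_LITERAL


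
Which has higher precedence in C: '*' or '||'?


'*' is multiplicative (level 10); '||' is logical OR (level 1)
Higher level binds tighter
'*' has higher precedence than '||'


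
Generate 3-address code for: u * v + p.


Break into single-operator statements:
t1 = u * v
t2 = t1 + p


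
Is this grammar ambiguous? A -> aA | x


right-linear, alternatives start with distinct terminals 'a' vs 'x': unique leftmost derivation
Unambiguous


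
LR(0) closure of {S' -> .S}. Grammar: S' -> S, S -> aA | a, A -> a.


Start: S' -> .S
For each item with dot before a nonterminal B, add B -> .γ for every B-production
Closure: [S' -> .S, S -> .aA, S -> .a]


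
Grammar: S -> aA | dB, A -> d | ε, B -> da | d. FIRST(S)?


Per alternative of S: FIRST(aA) = {a}; FIRST(dB) = {d}
FIRST(S) = {a, d}


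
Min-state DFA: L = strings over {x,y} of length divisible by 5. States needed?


Track length mod 5: states 0..4, accept at 0
Minimal DFA: 5 states


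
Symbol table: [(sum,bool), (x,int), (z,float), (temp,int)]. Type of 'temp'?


Lookup 'temp' → type int


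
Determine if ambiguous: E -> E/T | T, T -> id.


precedence layered via separate nonterminal T: deterministic
Unambiguous


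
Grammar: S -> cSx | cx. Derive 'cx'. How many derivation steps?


Derivation: S => cx
Steps: 1


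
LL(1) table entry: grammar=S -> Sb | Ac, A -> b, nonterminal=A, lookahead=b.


For [A, b]: 'b' ∈ FIRST(b)
Entry: A -> b


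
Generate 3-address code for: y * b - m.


Break into single-operator statements:
t1 = y * b
t2 = t1 - m


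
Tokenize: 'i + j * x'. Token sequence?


Scan left to right, longest-match per lexeme
Tokens: ID(i), OP(+), ID(j), OP(*), ID(x)


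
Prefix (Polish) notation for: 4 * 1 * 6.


left-to-right (same/higher precedence on left): tree is (* (* 4 1) 6)
Prefix: * * 4 1 6


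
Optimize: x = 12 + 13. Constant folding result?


12 + 13 = 25 at compile time
Optimized: x = 25


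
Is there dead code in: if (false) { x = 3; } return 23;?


condition is constant false, so the whole block is unreachable
Dead: 'if (false) { x = 3; }'


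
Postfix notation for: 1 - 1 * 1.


* has higher precedence, evaluate 1*1 first
Postfix: 1 1 1 * -


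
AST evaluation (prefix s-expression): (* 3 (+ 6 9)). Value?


Evaluate inner: (+ 6 9) = 15
Evaluate root: (* 3 15) = 45
Result: 45


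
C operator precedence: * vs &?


'*' is multiplicative (level 10); '&' is bitwise AND (level 5)
Higher level binds tighter
'*' has higher precedence than '&'


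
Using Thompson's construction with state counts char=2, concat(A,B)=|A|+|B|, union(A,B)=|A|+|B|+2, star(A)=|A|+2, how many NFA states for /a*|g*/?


Syntax tree has 2 char leaf(s), 1 union(s), 2 star(s)
chars contribute 2×2 = 4; each union adds +2; each star adds +2
Total: 4 + 2 + 4 = 10 states


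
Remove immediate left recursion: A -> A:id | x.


Left-recursive alternatives: A:id; non-recursive: x
Introduce A': A -> xA', A' -> :idA' | ε


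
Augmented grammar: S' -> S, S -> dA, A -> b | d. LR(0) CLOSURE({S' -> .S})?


Start: S' -> .S
For each item with dot before a nonterminal B, add B -> .γ for every B-production
Closure: [S' -> .S, S -> .dA]


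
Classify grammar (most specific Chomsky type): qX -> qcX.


LHS has context (more than one symbol) and |LHS| ≤ |RHS|
Classification: Type 1 (Context-Sensitive)


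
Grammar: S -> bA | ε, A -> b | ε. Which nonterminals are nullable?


A nonterminal is nullable iff some alternative derives ε (directly, or every symbol in it is nullable)
Nullable: {A, S}


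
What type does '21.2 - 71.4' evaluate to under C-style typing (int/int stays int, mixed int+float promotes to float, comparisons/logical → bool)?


Operand types: float - float
Rule: mixed int/float promotes to float; int/int stays int
Result type: float


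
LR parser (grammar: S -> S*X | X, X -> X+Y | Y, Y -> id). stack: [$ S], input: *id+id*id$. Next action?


shift '*' to continue S -> S*X
Action: shift


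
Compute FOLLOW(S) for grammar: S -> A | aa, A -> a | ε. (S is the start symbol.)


$ ∈ FOLLOW(S). For each A -> αBβ: add FIRST(β)\{ε} to FOLLOW(B); if β nullable, add FOLLOW(A).
FOLLOW(S) = {$}


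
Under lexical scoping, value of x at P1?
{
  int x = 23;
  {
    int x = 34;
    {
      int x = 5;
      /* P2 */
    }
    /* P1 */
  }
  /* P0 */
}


x declared in the same block as P1
x = 34


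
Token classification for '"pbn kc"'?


Pattern: double-quoted sequence
Type: STRING_LITERAL


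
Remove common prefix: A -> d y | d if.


Common prefix: 'd'
Factored: A -> d A', A' -> y | if


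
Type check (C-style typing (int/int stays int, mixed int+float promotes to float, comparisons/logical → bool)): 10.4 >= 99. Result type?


Operand types: float >= int
Rule: comparison yields bool
Result type: bool


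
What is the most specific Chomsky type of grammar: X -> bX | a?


Right-linear: every RHS is a terminal or a terminal followed by one nonterminal
Classification: Type 3 (Regular)


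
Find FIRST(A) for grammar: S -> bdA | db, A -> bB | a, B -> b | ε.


Per alternative of A: FIRST(bB) = {b}; FIRST(a) = {a}
FIRST(A) = {a, b}


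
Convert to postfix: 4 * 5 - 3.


Left to right (same or higher precedence on left)
Postfix: 4 5 * 3 -


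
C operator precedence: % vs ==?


'%' is multiplicative (level 10); '==' is equality (level 6)
Higher level binds tighter
'%' has higher precedence than '=='


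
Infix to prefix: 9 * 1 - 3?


left-to-right (same/higher precedence on left): tree is (- (* 9 1) 3)
Prefix: - * 9 1 3


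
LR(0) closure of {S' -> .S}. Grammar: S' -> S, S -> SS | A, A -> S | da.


Start: S' -> .S
For each item with dot before a nonterminal B, add B -> .γ for every B-production
Closure: [S' -> .S, S -> .SS, S -> .A, A -> .S, A -> .da]


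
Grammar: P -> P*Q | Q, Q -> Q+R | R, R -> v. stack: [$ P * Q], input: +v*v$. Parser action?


'+' can extend Q; shift to build Q -> Q+R
Action: shift


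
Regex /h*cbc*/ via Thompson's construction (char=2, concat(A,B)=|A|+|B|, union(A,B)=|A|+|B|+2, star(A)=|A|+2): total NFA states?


Syntax tree has 4 char leaf(s), 0 union(s), 2 star(s)
chars contribute 4×2 = 8; each union adds +2; each star adds +2
Total: 8 + 0 + 4 = 12 states


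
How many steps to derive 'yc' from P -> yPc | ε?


Derivation: P => yPc => yc
Steps: 2


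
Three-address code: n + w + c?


Break into single-operator statements:
t1 = n + w
t2 = t1 + c


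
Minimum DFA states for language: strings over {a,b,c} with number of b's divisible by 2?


Track (count of b) mod 2: states 0..1, accept at 0
Minimal DFA: 2 states


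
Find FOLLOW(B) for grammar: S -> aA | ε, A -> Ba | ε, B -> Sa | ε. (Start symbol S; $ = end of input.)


$ ∈ FOLLOW(S). For each A -> αBβ: add FIRST(β)\{ε} to FOLLOW(B); if β nullable, add FOLLOW(A).
FOLLOW(B) = {a}


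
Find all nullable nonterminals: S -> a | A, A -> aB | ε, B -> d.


A nonterminal is nullable iff some alternative derives ε (directly, or every symbol in it is nullable)
Nullable: {A, S}


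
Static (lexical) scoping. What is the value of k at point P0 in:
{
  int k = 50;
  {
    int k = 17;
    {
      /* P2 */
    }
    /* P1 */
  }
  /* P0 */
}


k declared in the same block as P0
k = 50


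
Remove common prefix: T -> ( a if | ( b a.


Common prefix: '('
Factored: T -> ( T', T' -> a if | b a


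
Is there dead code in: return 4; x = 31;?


statement follows a return and is unreachable
Dead: 'x = 31'


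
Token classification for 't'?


Pattern: letter/underscore followed by alphanumerics, not a keyword
Type: IDENTIFIER


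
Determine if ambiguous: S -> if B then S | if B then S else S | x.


dangling else: 'if B then if B then x else x' parses two ways
Ambiguous


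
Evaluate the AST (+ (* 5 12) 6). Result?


Evaluate inner: (* 5 12) = 60
Evaluate root: (+ 60 6) = 66
Result: 66


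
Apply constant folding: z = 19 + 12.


19 + 12 = 31 at compile time
Optimized: z = 31


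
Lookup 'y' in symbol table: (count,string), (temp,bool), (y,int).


Lookup 'y' → type int


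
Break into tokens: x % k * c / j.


Scan left to right, longest-match per lexeme
Tokens: ID(x), OP(%), ID(k), OP(*), ID(c), OP(/), ID(j)


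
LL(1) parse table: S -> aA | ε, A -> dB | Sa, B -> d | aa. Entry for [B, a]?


For [B, a]: 'a' ∈ FIRST(aa)
Entry: B -> aa


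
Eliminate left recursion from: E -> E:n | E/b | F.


Left-recursive alternatives: E:n, E/b; non-recursive: F
Introduce E': E -> FE', E' -> :nE' | /bE' | ε


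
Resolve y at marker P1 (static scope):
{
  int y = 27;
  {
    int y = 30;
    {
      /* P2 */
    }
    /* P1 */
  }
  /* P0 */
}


y declared in the same block as P1
y = 30


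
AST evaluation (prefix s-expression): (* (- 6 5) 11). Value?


Evaluate inner: (- 6 5) = 1
Evaluate root: (* 1 11) = 11
Result: 11


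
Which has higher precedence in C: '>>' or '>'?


'>>' is shift (level 8); '>' is relational (level 7)
Higher level binds tighter
'>>' has higher precedence than '>'


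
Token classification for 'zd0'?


Pattern: letter/underscore followed by alphanumerics, not a keyword
Type: IDENTIFIER


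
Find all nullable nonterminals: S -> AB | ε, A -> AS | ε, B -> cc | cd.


A nonterminal is nullable iff some alternative derives ε (directly, or every symbol in it is nullable)
Nullable: {A, S}


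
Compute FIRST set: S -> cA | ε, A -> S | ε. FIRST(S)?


Per alternative of S: FIRST(cA) = {c}; FIRST(ε) = {ε}
FIRST(S) = {c, ε}


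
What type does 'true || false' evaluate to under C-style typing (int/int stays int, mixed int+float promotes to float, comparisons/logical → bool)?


Operand types: bool || bool
Rule: logical operators take bool operands and yield bool
Result type: bool


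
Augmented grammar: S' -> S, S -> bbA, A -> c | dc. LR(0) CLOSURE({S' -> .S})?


Start: S' -> .S
For each item with dot before a nonterminal B, add B -> .γ for every B-production
Closure: [S' -> .S, S -> .bbA]


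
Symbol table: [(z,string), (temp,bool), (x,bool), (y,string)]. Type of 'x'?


Lookup 'x' → type bool


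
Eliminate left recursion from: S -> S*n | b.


Left-recursive alternatives: S*n; non-recursive: b
Introduce S': S -> bS', S' -> *nS' | ε


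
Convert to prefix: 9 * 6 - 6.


left-to-right (same/higher precedence on left): tree is (- (* 9 6) 6)
Prefix: - * 9 6 6


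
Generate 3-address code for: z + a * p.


Break into single-operator statements:
t1 = a * p
t2 = z + t1


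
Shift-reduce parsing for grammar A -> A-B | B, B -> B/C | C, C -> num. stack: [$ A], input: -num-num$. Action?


shift '-' to continue A -> A-B
Action: shift


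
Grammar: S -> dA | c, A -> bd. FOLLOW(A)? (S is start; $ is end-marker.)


$ ∈ FOLLOW(S). For each A -> αBβ: add FIRST(β)\{ε} to FOLLOW(B); if β nullable, add FOLLOW(A).
FOLLOW(A) = {$}


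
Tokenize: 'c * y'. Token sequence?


Scan left to right, longest-match per lexeme
Tokens: ID(c), OP(*), ID(y)


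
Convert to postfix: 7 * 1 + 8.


Left to right (same or higher precedence on left)
Postfix: 7 1 * 8 +


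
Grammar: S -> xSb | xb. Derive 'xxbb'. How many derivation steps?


Derivation: S => xSb => xxbb
Steps: 2


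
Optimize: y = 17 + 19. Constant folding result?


17 + 19 = 36 at compile time
Optimized: y = 36


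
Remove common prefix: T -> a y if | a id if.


Common prefix: 'a'
Factored: T -> a T', T' -> y if | id if


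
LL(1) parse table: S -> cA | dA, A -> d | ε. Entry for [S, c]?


For [S, c]: 'c' ∈ FIRST(cA)
Entry: S -> cA


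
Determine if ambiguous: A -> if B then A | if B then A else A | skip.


dangling else: 'if B then if B then skip else skip' parses two ways
Ambiguous


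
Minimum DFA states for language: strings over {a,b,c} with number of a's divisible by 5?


Track (count of a) mod 5: states 0..4, accept at 0
Minimal DFA: 5 states


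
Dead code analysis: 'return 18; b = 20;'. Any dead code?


statement follows a return and is unreachable
Dead: 'b = 20'


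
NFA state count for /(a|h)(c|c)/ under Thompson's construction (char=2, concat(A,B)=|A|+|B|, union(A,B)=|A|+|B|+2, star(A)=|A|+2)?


Syntax tree has 4 char leaf(s), 2 union(s), 0 star(s)
chars contribute 4×2 = 8; each union adds +2; each star adds +2
Total: 8 + 4 + 0 = 12 states


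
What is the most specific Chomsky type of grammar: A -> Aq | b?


Left-linear: every RHS is a terminal or one nonterminal followed by a terminal
Classification: Type 3 (Regular)


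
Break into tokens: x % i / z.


Scan left to right, longest-match per lexeme
Tokens: ID(x), OP(%), ID(i), OP(/), ID(z)


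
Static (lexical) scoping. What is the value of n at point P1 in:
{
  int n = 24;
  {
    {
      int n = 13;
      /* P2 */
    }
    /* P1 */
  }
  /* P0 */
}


P1's block does not declare n; resolves to the enclosing declaration at depth 0
n = 24


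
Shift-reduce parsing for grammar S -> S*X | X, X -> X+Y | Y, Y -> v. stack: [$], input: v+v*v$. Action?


no handle on stack; shift 'v'
Action: shift


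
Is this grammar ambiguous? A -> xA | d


right-linear, alternatives start with distinct terminals 'x' vs 'd': unique leftmost derivation
Unambiguous


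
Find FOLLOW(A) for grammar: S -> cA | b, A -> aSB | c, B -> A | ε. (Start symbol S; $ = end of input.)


$ ∈ FOLLOW(S). For each A -> αBβ: add FIRST(β)\{ε} to FOLLOW(B); if β nullable, add FOLLOW(A).
FOLLOW(A) = {$, a, c}


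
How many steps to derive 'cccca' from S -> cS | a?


Derivation: S => cS => ccS => cccS => ccccS => cccca
Steps: 5


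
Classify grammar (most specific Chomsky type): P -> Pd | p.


Left-linear: every RHS is a terminal or one nonterminal followed by a terminal
Classification: Type 3 (Regular)


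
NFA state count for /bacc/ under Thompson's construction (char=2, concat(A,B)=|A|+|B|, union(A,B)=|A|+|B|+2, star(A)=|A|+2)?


Syntax tree has 4 char leaf(s), 0 union(s), 0 star(s)
chars contribute 4×2 = 8; each union adds +2; each star adds +2
Total: 8 + 0 + 0 = 8 states


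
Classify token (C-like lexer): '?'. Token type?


Pattern: operator symbol
Type: OPERATOR


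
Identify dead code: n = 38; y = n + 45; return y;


n is read by y's definition; y is returned
No dead code


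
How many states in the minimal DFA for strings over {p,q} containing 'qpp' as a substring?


KMP-style automaton: 3 progress states + 1 absorbing accept = 4
Minimal DFA: 4 states


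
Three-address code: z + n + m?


Break into single-operator statements:
t1 = z + n
t2 = t1 + m


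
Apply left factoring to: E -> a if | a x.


Common prefix: 'a'
Factored: E -> a E', E' -> if | x


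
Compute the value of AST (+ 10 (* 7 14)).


Evaluate inner: (* 7 14) = 98
Evaluate root: (+ 10 98) = 108
Result: 108


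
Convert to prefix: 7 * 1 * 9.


left-to-right (same/higher precedence on left): tree is (* (* 7 1) 9)
Prefix: * * 7 1 9


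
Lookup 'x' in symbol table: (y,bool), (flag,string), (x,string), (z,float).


Lookup 'x' → type string


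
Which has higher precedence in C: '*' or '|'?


'*' is multiplicative (level 10); '|' is bitwise OR (level 3)
Higher level binds tighter
'*' has higher precedence than '|'


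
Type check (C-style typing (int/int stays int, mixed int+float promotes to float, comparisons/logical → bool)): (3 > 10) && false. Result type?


Operand types: bool && bool
Rule: logical operators take bool operands and yield bool
Result type: bool


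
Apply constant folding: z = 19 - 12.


19 - 12 = 7 at compile time
Optimized: z = 7


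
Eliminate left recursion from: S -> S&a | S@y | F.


Left-recursive alternatives: S&a, S@y; non-recursive: F
Introduce S': S -> FS', S' -> &aS' | @yS' | ε


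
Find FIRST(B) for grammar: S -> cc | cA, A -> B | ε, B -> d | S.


Per alternative of B: FIRST(d) = {d}; FIRST(S) = {c}
FIRST(B) = {c, d}


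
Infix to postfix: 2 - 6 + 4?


Left to right (same or higher precedence on left)
Postfix: 2 6 - 4 +


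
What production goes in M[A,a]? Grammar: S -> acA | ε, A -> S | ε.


For [A, a]: 'a' ∈ FIRST(S)
Entry: A -> S
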